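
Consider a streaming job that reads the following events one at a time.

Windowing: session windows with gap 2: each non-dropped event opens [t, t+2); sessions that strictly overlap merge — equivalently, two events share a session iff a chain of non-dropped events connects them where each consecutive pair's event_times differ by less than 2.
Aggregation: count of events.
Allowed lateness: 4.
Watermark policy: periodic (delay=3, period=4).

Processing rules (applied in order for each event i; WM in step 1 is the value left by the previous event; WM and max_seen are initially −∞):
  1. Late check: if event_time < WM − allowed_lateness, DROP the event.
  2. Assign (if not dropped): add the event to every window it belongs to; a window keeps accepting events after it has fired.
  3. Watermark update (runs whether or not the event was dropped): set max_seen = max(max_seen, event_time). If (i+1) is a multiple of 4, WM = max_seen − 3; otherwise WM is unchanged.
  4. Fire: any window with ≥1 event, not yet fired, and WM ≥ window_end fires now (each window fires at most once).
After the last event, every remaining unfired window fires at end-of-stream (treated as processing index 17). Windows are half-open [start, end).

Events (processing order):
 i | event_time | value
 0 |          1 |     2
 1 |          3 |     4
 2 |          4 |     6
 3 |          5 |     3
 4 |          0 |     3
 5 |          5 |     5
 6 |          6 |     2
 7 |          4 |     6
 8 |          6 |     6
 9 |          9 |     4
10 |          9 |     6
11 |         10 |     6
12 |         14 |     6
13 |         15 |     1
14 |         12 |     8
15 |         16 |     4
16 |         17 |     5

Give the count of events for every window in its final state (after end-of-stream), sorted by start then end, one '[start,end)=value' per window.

i=0 t=1 v=2: → [1,3); WM=−∞
i=1 t=3 v=4: → [3,5); WM=−∞
i=2 t=4 v=6: → [3,6); WM=−∞
i=3 t=5 v=3: → [3,7); WM=2
i=4 t=0 v=3: → [0,3); WM=2
i=5 t=5 v=5: → [3,7); WM=2
i=6 t=6 v=2: → [3,8); WM=2
i=7 t=4 v=6: → [3,8); WM=3
i=8 t=6 v=6: → [3,8); WM=3
i=9 t=9 v=4: → [9,11); WM=3
i=10 t=9 v=6: → [9,11); WM=3
i=11 t=10 v=6: → [9,12); WM=7
i=12 t=14 v=6: → [14,16); WM=7
i=13 t=15 v=1: → [14,17); WM=7
i=14 t=12 v=8: → [12,14); WM=7
i=15 t=16 v=4: → [14,18); WM=13
i=16 t=17 v=5: → [14,19); WM=13

[0,3)=2 [3,8)=7 [9,12)=3 [12,14)=1 [14,19)=4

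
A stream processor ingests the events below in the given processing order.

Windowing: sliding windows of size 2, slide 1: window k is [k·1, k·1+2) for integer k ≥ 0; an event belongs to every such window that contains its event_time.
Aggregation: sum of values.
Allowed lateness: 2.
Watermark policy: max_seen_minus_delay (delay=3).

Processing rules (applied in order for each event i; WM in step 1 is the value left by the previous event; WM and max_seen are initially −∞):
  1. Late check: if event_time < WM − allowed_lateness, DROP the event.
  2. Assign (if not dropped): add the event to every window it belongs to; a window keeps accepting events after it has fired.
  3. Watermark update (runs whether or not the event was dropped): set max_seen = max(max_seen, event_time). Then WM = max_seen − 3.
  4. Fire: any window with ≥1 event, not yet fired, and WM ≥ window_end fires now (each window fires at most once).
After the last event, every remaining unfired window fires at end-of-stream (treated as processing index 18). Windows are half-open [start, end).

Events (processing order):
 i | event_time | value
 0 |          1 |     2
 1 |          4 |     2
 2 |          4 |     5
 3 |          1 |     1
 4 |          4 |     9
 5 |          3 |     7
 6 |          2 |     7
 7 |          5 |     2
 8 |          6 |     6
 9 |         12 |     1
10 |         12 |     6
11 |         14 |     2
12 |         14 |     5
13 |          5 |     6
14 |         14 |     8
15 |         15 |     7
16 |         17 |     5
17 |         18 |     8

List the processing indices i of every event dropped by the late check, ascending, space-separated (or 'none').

i=0 t=1 v=2: → [1,3),[0,2); WM=-2
i=1 t=4 v=2: → [4,6),[3,5); WM=1
i=2 t=4 v=5: → [4,6),[3,5); WM=1
i=3 t=1 v=1: → [1,3),[0,2); WM=1
i=4 t=4 v=9: → [4,6),[3,5); WM=1
i=5 t=3 v=7: → [3,5),[2,4); WM=1
i=6 t=2 v=7: → [2,4),[1,3); WM=1
i=7 t=5 v=2: → [5,7),[4,6); WM=2; [0,2) fires=3
i=8 t=6 v=6: → [6,8),[5,7); WM=3; [1,3) fires=10
i=9 t=12 v=1: → [12,14),[11,13); WM=9; [2,4) fires=14 [3,5) fires=23 [4,6) fires=18 [5,7) fires=8 [6,8) fires=6
i=10 t=12 v=6: → [12,14),[11,13); WM=9
i=11 t=14 v=2: → [14,16),[13,15); WM=11
i=12 t=14 v=5: → [14,16),[13,15); WM=11
i=13 t=5 v=6: DROP (t<11-2); WM=11
i=14 t=14 v=8: → [14,16),[13,15); WM=11
i=15 t=15 v=7: → [15,17),[14,16); WM=12
i=16 t=17 v=5: → [17,19),[16,18); WM=14; [11,13) fires=7 [12,14) fires=7
i=17 t=18 v=8: → [18,20),[17,19); WM=15; [13,15) fires=15

13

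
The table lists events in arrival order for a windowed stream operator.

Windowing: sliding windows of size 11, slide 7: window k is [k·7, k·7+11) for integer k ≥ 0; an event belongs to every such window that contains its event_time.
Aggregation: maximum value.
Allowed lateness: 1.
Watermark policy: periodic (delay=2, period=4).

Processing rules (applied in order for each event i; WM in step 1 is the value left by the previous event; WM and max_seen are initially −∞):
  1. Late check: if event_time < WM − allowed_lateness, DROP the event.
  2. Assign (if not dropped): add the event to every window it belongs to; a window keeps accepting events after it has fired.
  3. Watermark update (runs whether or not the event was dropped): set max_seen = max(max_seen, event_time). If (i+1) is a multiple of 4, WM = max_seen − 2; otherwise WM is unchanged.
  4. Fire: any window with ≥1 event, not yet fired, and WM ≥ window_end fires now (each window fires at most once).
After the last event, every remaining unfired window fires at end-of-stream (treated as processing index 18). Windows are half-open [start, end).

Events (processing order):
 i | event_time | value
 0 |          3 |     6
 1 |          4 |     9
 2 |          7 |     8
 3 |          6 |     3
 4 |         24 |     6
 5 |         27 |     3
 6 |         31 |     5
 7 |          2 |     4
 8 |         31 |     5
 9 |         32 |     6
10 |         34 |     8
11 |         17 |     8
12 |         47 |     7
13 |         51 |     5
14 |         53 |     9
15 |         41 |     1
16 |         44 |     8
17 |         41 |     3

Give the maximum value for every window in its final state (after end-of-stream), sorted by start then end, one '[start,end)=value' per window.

[0,11)=9 [7,18)=8 [14,25)=6 [21,32)=6 [28,39)=8 [35,46)=1 [42,53)=7 [49,60)=9

i=0 t=3 v=6: → [0,11); WM=−∞
i=1 t=4 v=9: → [0,11); WM=−∞
i=2 t=7 v=8: → [7,18),[0,11); WM=−∞
i=3 t=6 v=3: → [0,11); WM=5
i=4 t=24 v=6: → [21,32),[14,25); WM=5
i=5 t=27 v=3: → [21,32); WM=5
i=6 t=31 v=5: → [28,39),[21,32); WM=5
i=7 t=2 v=4: DROP (t<5-1); WM=29; [0,11) fires=9 [7,18) fires=8 [14,25) fires=6
i=8 t=31 v=5: → [28,39),[21,32); WM=29
i=9 t=32 v=6: → [28,39); WM=29
i=10 t=34 v=8: → [28,39); WM=29
i=11 t=17 v=8: DROP (t<29-1); WM=32; [21,32) fires=6
i=12 t=47 v=7: → [42,53); WM=32
i=13 t=51 v=5: → [49,60),[42,53); WM=32
i=14 t=53 v=9: → [49,60); WM=32
i=15 t=41 v=1: → [35,46); WM=51; [28,39) fires=8 [35,46) fires=1
i=16 t=44 v=8: DROP (t<51-1); WM=51
i=17 t=41 v=3: DROP (t<51-1); WM=51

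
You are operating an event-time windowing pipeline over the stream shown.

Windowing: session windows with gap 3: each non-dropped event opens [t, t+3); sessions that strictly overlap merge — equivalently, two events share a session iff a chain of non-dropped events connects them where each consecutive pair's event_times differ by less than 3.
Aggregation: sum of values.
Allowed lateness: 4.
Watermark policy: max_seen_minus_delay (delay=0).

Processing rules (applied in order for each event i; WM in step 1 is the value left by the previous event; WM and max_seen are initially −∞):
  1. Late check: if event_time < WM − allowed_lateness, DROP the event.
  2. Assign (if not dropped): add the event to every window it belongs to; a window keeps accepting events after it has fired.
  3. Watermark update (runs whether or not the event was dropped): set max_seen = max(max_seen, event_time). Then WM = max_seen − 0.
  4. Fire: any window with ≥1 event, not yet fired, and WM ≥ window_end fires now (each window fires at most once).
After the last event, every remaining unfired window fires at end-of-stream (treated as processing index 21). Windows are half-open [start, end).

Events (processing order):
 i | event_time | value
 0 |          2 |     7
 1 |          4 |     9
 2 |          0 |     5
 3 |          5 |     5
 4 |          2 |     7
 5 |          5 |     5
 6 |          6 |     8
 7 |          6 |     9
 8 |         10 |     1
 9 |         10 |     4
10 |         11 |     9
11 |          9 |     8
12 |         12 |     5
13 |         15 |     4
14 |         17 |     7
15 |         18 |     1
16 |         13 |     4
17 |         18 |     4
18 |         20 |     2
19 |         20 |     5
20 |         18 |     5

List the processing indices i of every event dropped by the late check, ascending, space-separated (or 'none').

i=0 t=2 v=7: → [2,5); WM=2
i=1 t=4 v=9: → [2,7); WM=4
i=2 t=0 v=5: → [0,7); WM=4
i=3 t=5 v=5: → [0,8); WM=5
i=4 t=2 v=7: → [0,8); WM=5
i=5 t=5 v=5: → [0,8); WM=5
i=6 t=6 v=8: → [0,9); WM=6
i=7 t=6 v=9: → [0,9); WM=6
i=8 t=10 v=1: → [10,13); WM=10
i=9 t=10 v=4: → [10,13); WM=10
i=10 t=11 v=9: → [10,14); WM=11
i=11 t=9 v=8: → [9,14); WM=11
i=12 t=12 v=5: → [9,15); WM=12
i=13 t=15 v=4: → [15,18); WM=15
i=14 t=17 v=7: → [15,20); WM=17
i=15 t=18 v=1: → [15,21); WM=18
i=16 t=13 v=4: DROP (t<18-4); WM=18
i=17 t=18 v=4: → [15,21); WM=18
i=18 t=20 v=2: → [15,23); WM=20
i=19 t=20 v=5: → [15,23); WM=20
i=20 t=18 v=5: → [15,23); WM=20

16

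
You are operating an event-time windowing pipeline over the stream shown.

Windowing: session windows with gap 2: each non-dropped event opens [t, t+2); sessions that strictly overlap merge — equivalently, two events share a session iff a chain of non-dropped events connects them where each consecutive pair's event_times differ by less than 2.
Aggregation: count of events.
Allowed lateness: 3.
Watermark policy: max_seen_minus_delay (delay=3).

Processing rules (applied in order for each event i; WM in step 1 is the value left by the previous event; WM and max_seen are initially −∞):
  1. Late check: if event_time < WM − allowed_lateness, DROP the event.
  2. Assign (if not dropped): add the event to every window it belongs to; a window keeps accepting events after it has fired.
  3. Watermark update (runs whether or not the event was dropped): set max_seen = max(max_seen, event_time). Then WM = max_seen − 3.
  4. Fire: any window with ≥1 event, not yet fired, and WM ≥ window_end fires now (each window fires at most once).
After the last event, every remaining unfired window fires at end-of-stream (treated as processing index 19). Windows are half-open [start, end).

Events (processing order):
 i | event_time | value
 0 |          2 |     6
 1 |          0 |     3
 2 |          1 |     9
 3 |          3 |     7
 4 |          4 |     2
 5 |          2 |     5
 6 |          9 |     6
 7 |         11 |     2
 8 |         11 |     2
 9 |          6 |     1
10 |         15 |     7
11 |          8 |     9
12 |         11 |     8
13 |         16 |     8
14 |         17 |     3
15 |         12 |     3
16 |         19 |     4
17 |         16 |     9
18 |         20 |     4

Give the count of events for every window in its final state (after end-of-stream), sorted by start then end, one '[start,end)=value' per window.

[0,6)=6 [6,8)=1 [9,11)=1 [11,14)=4 [15,19)=4 [19,22)=2

i=0 t=2 v=6: → [2,4); WM=-1
i=1 t=0 v=3: → [0,2); WM=-1
i=2 t=1 v=9: → [0,4); WM=-1
i=3 t=3 v=7: → [0,5); WM=0
i=4 t=4 v=2: → [0,6); WM=1
i=5 t=2 v=5: → [0,6); WM=1
i=6 t=9 v=6: → [9,11); WM=6
i=7 t=11 v=2: → [11,13); WM=8
i=8 t=11 v=2: → [11,13); WM=8
i=9 t=6 v=1: → [6,8); WM=8
i=10 t=15 v=7: → [15,17); WM=12
i=11 t=8 v=9: DROP (t<12-3); WM=12
i=12 t=11 v=8: → [11,13); WM=12
i=13 t=16 v=8: → [15,18); WM=13
i=14 t=17 v=3: → [15,19); WM=14
i=15 t=12 v=3: → [11,14); WM=14
i=16 t=19 v=4: → [19,21); WM=16
i=17 t=16 v=9: → [15,19); WM=16
i=18 t=20 v=4: → [19,22); WM=17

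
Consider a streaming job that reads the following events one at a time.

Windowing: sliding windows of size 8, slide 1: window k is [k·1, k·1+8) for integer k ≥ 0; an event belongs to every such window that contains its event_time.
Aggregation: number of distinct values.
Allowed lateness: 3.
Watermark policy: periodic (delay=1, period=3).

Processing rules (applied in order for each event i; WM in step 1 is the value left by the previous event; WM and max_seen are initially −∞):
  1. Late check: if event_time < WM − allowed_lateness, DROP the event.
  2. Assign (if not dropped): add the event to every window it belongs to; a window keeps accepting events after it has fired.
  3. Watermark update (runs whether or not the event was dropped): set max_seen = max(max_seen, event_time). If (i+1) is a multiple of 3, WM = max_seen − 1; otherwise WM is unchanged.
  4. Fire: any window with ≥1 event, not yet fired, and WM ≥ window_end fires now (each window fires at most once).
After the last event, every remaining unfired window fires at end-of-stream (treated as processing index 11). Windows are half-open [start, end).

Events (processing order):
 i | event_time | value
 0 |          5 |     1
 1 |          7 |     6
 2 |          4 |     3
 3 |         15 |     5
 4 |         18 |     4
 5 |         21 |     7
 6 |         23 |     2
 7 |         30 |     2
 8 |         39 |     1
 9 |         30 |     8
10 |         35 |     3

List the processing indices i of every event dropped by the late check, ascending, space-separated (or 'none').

i=0 t=5 v=1: → [5,13),[4,12),[3,11),[2,10),[1,9),[0,8); WM=−∞
i=1 t=7 v=6: → [7,15),[6,14),[5,13),[4,12),[3,11),[2,10),[1,9),[0,8); WM=−∞
i=2 t=4 v=3: → [4,12),[3,11),[2,10),[1,9),[0,8); WM=6
i=3 t=15 v=5: → [15,23),[14,22),[13,21),[12,20),[11,19),[10,18),[9,17),[8,16); WM=6
i=4 t=18 v=4: → [18,26),[17,25),[16,24),[15,23),[14,22),[13,21),[12,20),[11,19); WM=6
i=5 t=21 v=7: → [21,29),[20,28),[19,27),[18,26),[17,25),[16,24),[15,23),[14,22); WM=20; [0,8) fires=3 [1,9) fires=3 [2,10) fires=3 [3,11) fires=3 [4,12) fires=3 [5,13) fires=2 [6,14) fires=1 [7,15) fires=1 [8,16) fires=1 [9,17) fires=1 [10,18) fires=1 [11,19) fires=2 [12,20) fires=2
i=6 t=23 v=2: → [23,31),[22,30),[21,29),[20,28),[19,27),[18,26),[17,25),[16,24); WM=20
i=7 t=30 v=2: → [30,38),[29,37),[28,36),[27,35),[26,34),[25,33),[24,32),[23,31); WM=20
i=8 t=39 v=1: → [39,47),[38,46),[37,45),[36,44),[35,43),[34,42),[33,41),[32,40); WM=38; [13,21) fires=2 [14,22) fires=3 [15,23) fires=3 [16,24) fires=3 [17,25) fires=3 [18,26) fires=3 [19,27) fires=2 [20,28) fires=2 [21,29) fires=2 [22,30) fires=1 [23,31) fires=1 [24,32) fires=1 [25,33) fires=1 [26,34) fires=1 [27,35) fires=1 [28,36) fires=1 [29,37) fires=1 [30,38) fires=1
i=9 t=30 v=8: DROP (t<38-3); WM=38
i=10 t=35 v=3: → [35,43),[34,42),[33,41),[32,40),[31,39),[30,38),[29,37),[28,36); WM=38

9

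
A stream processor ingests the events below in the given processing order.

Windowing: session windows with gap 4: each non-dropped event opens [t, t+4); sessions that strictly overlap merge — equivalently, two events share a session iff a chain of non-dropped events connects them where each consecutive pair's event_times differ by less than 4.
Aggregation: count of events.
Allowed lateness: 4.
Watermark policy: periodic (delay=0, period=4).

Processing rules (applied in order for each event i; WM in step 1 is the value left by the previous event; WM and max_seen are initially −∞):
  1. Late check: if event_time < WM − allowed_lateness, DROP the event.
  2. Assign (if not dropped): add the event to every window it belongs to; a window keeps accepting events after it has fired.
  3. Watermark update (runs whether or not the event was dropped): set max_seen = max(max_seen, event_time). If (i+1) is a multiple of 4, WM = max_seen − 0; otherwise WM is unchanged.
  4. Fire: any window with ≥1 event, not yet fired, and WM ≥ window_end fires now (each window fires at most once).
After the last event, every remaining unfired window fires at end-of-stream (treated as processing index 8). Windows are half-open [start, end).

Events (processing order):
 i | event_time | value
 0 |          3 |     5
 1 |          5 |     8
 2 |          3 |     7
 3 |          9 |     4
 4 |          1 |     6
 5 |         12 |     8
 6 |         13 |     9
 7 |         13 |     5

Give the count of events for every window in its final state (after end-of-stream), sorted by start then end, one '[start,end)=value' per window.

[3,9)=3 [9,17)=4

i=0 t=3 v=5: → [3,7); WM=−∞
i=1 t=5 v=8: → [3,9); WM=−∞
i=2 t=3 v=7: → [3,9); WM=−∞
i=3 t=9 v=4: → [9,13); WM=9
i=4 t=1 v=6: DROP (t<9-4); WM=9
i=5 t=12 v=8: → [9,16); WM=9
i=6 t=13 v=9: → [9,17); WM=9
i=7 t=13 v=5: → [9,17); WM=13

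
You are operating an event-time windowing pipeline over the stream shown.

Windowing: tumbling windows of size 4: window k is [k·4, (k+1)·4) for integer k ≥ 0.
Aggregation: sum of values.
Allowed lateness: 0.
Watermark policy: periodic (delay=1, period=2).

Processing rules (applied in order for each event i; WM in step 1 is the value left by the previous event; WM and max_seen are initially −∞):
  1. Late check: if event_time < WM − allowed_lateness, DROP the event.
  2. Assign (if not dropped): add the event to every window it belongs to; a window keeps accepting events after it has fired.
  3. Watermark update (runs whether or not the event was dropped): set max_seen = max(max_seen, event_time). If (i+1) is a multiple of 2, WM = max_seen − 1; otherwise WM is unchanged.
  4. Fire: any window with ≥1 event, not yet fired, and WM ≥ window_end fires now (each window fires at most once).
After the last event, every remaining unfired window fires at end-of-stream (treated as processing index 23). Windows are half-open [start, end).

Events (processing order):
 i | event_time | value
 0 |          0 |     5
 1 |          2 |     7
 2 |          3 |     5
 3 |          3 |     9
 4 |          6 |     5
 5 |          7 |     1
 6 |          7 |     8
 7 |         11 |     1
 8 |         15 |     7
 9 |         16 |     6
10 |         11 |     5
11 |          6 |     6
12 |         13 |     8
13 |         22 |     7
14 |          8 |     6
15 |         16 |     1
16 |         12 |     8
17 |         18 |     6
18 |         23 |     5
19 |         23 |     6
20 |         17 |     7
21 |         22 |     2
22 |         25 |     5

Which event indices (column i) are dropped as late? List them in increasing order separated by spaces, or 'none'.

10 11 12 14 15 16 17 20

i=0 t=0 v=5: → [0,4); WM=−∞
i=1 t=2 v=7: → [0,4); WM=1
i=2 t=3 v=5: → [0,4); WM=1
i=3 t=3 v=9: → [0,4); WM=2
i=4 t=6 v=5: → [4,8); WM=2
i=5 t=7 v=1: → [4,8); WM=6; [0,4) fires=26
i=6 t=7 v=8: → [4,8); WM=6
i=7 t=11 v=1: → [8,12); WM=10; [4,8) fires=14
i=8 t=15 v=7: → [12,16); WM=10
i=9 t=16 v=6: → [16,20); WM=15; [8,12) fires=1
i=10 t=11 v=5: DROP (t<15-0); WM=15
i=11 t=6 v=6: DROP (t<15-0); WM=15
i=12 t=13 v=8: DROP (t<15-0); WM=15
i=13 t=22 v=7: → [20,24); WM=21; [12,16) fires=7 [16,20) fires=6
i=14 t=8 v=6: DROP (t<21-0); WM=21
i=15 t=16 v=1: DROP (t<21-0); WM=21
i=16 t=12 v=8: DROP (t<21-0); WM=21
i=17 t=18 v=6: DROP (t<21-0); WM=21
i=18 t=23 v=5: → [20,24); WM=21
i=19 t=23 v=6: → [20,24); WM=22
i=20 t=17 v=7: DROP (t<22-0); WM=22
i=21 t=22 v=2: → [20,24); WM=22
i=22 t=25 v=5: → [24,28); WM=22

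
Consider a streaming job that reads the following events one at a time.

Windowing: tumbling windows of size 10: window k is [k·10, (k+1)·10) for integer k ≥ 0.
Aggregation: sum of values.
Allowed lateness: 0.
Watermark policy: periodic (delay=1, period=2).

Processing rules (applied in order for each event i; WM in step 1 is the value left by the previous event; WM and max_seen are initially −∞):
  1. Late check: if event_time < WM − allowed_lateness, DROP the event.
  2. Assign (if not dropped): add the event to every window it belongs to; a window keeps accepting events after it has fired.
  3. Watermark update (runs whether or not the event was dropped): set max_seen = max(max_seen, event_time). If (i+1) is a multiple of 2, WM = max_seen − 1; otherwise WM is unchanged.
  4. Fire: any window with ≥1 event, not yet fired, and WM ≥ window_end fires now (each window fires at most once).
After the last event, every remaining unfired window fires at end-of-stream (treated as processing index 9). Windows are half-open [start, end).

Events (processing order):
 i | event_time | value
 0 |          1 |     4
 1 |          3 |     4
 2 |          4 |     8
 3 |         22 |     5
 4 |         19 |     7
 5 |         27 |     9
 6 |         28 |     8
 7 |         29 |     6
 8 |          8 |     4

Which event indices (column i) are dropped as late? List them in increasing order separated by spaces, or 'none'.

4 8

i=0 t=1 v=4: → [0,10); WM=−∞
i=1 t=3 v=4: → [0,10); WM=2
i=2 t=4 v=8: → [0,10); WM=2
i=3 t=22 v=5: → [20,30); WM=21; [0,10) fires=16
i=4 t=19 v=7: DROP (t<21-0); WM=21
i=5 t=27 v=9: → [20,30); WM=26
i=6 t=28 v=8: → [20,30); WM=26
i=7 t=29 v=6: → [20,30); WM=28
i=8 t=8 v=4: DROP (t<28-0); WM=28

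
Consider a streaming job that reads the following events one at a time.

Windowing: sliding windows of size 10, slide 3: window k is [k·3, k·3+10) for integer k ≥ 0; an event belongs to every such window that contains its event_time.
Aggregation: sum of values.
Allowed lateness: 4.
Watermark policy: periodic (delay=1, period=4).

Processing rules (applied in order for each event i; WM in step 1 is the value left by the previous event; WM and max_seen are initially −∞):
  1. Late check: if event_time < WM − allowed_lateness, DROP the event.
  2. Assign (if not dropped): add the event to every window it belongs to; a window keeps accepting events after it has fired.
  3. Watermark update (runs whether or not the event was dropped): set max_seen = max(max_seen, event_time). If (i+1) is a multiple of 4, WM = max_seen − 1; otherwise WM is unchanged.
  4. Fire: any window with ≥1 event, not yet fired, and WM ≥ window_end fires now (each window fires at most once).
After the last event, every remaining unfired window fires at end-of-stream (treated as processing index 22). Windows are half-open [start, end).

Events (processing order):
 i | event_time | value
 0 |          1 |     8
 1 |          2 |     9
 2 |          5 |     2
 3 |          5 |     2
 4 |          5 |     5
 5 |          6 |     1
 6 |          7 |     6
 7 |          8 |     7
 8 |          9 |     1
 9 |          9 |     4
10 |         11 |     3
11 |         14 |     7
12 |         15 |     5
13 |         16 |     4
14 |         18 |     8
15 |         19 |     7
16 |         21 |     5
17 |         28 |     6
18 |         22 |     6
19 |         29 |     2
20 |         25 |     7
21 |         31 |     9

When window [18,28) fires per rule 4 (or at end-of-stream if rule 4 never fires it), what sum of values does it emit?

26

i=0 t=1 v=8: → [0,10); WM=−∞
i=1 t=2 v=9: → [0,10); WM=−∞
i=2 t=5 v=2: → [3,13),[0,10); WM=−∞
i=3 t=5 v=2: → [3,13),[0,10); WM=4
i=4 t=5 v=5: → [3,13),[0,10); WM=4
i=5 t=6 v=1: → [6,16),[3,13),[0,10); WM=4
i=6 t=7 v=6: → [6,16),[3,13),[0,10); WM=4
i=7 t=8 v=7: → [6,16),[3,13),[0,10); WM=7
i=8 t=9 v=1: → [9,19),[6,16),[3,13),[0,10); WM=7
i=9 t=9 v=4: → [9,19),[6,16),[3,13),[0,10); WM=7
i=10 t=11 v=3: → [9,19),[6,16),[3,13); WM=7
i=11 t=14 v=7: → [12,22),[9,19),[6,16); WM=13; [0,10) fires=45 [3,13) fires=31
i=12 t=15 v=5: → [15,25),[12,22),[9,19),[6,16); WM=13
i=13 t=16 v=4: → [15,25),[12,22),[9,19); WM=13
i=14 t=18 v=8: → [18,28),[15,25),[12,22),[9,19); WM=13
i=15 t=19 v=7: → [18,28),[15,25),[12,22); WM=18; [6,16) fires=34
i=16 t=21 v=5: → [21,31),[18,28),[15,25),[12,22); WM=18
i=17 t=28 v=6: → [27,37),[24,34),[21,31); WM=18
i=18 t=22 v=6: → [21,31),[18,28),[15,25); WM=18
i=19 t=29 v=2: → [27,37),[24,34),[21,31); WM=28; [9,19) fires=32 [12,22) fires=36 [15,25) fires=35 [18,28) fires=26
i=20 t=25 v=7: → [24,34),[21,31),[18,28); WM=28
i=21 t=31 v=9: → [30,40),[27,37),[24,34); WM=28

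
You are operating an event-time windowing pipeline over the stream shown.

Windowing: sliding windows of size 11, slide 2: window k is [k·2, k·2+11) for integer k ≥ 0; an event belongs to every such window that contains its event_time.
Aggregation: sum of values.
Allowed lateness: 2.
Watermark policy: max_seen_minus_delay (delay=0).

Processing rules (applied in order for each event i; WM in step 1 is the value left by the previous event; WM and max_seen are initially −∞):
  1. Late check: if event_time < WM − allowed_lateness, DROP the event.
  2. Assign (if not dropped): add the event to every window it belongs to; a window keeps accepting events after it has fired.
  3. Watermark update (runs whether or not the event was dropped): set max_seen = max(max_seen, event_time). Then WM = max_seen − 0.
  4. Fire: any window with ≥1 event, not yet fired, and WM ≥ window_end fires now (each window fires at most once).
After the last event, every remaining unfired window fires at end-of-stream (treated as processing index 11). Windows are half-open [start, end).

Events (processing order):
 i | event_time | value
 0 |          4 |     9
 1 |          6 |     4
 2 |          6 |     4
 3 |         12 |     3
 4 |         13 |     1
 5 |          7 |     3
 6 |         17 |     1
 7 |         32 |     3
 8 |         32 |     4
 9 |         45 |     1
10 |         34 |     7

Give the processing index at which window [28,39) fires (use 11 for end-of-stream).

9

i=0 t=4 v=9: → [4,15),[2,13),[0,11); WM=4
i=1 t=6 v=4: → [6,17),[4,15),[2,13),[0,11); WM=6
i=2 t=6 v=4: → [6,17),[4,15),[2,13),[0,11); WM=6
i=3 t=12 v=3: → [12,23),[10,21),[8,19),[6,17),[4,15),[2,13); WM=12; [0,11) fires=17
i=4 t=13 v=1: → [12,23),[10,21),[8,19),[6,17),[4,15); WM=13; [2,13) fires=20
i=5 t=7 v=3: DROP (t<13-2); WM=13
i=6 t=17 v=1: → [16,27),[14,25),[12,23),[10,21),[8,19); WM=17; [4,15) fires=21 [6,17) fires=12
i=7 t=32 v=3: → [32,43),[30,41),[28,39),[26,37),[24,35),[22,33); WM=32; [8,19) fires=5 [10,21) fires=5 [12,23) fires=5 [14,25) fires=1 [16,27) fires=1
i=8 t=32 v=4: → [32,43),[30,41),[28,39),[26,37),[24,35),[22,33); WM=32
i=9 t=45 v=1: → [44,55),[42,53),[40,51),[38,49),[36,47); WM=45; [22,33) fires=7 [24,35) fires=7 [26,37) fires=7 [28,39) fires=7 [30,41) fires=7 [32,43) fires=7
i=10 t=34 v=7: DROP (t<45-2); WM=45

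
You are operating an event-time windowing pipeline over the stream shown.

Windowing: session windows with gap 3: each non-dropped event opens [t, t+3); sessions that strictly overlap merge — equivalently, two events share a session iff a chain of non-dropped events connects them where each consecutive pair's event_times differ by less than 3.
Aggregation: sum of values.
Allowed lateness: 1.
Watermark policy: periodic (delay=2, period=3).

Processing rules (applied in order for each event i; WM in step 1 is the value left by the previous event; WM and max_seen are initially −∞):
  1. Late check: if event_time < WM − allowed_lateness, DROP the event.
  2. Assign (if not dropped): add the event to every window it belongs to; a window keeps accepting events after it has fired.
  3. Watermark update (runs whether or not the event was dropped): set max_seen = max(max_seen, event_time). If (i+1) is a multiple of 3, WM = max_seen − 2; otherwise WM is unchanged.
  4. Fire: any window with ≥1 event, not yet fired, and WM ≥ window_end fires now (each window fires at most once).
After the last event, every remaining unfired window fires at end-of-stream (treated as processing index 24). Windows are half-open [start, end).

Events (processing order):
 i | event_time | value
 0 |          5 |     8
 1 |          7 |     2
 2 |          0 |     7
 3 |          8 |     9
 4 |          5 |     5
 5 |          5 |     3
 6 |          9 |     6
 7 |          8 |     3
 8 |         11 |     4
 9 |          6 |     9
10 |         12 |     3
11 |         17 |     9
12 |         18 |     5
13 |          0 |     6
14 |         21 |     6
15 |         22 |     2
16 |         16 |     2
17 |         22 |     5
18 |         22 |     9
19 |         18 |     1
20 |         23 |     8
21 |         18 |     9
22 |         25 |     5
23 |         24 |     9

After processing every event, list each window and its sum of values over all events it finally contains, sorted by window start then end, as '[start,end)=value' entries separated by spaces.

i=0 t=5 v=8: → [5,8); WM=−∞
i=1 t=7 v=2: → [5,10); WM=−∞
i=2 t=0 v=7: → [0,3); WM=5
i=3 t=8 v=9: → [5,11); WM=5
i=4 t=5 v=5: → [5,11); WM=5
i=5 t=5 v=3: → [5,11); WM=6
i=6 t=9 v=6: → [5,12); WM=6
i=7 t=8 v=3: → [5,12); WM=6
i=8 t=11 v=4: → [5,14); WM=9
i=9 t=6 v=9: DROP (t<9-1); WM=9
i=10 t=12 v=3: → [5,15); WM=9
i=11 t=17 v=9: → [17,20); WM=15
i=12 t=18 v=5: → [17,21); WM=15
i=13 t=0 v=6: DROP (t<15-1); WM=15
i=14 t=21 v=6: → [21,24); WM=19
i=15 t=22 v=2: → [21,25); WM=19
i=16 t=16 v=2: DROP (t<19-1); WM=19
i=17 t=22 v=5: → [21,25); WM=20
i=18 t=22 v=9: → [21,25); WM=20
i=19 t=18 v=1: DROP (t<20-1); WM=20
i=20 t=23 v=8: → [21,26); WM=21
i=21 t=18 v=9: DROP (t<21-1); WM=21
i=22 t=25 v=5: → [21,28); WM=21
i=23 t=24 v=9: → [21,28); WM=23

[0,3)=7 [5,15)=43 [17,21)=14 [21,28)=44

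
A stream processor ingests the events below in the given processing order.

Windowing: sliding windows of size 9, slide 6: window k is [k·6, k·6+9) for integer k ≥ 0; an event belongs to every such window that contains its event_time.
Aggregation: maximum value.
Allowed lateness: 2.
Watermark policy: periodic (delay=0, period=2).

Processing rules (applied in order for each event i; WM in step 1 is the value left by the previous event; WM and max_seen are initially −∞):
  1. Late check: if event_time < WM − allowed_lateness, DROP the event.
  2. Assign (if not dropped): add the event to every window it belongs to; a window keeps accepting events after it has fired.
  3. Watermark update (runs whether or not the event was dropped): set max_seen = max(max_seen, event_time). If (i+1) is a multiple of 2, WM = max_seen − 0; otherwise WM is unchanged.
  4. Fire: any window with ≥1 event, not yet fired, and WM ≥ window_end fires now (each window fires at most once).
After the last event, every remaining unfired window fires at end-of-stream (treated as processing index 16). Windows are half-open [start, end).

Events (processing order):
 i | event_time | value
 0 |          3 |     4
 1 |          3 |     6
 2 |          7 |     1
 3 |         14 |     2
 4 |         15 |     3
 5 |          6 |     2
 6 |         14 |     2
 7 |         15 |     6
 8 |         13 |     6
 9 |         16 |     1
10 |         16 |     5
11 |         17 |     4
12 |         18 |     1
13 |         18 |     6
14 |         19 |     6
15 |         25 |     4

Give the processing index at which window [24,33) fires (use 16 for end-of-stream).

i=0 t=3 v=4: → [0,9); WM=−∞
i=1 t=3 v=6: → [0,9); WM=3
i=2 t=7 v=1: → [6,15),[0,9); WM=3
i=3 t=14 v=2: → [12,21),[6,15); WM=14; [0,9) fires=6
i=4 t=15 v=3: → [12,21); WM=14
i=5 t=6 v=2: DROP (t<14-2); WM=15; [6,15) fires=2
i=6 t=14 v=2: → [12,21),[6,15); WM=15
i=7 t=15 v=6: → [12,21); WM=15
i=8 t=13 v=6: → [12,21),[6,15); WM=15
i=9 t=16 v=1: → [12,21); WM=16
i=10 t=16 v=5: → [12,21); WM=16
i=11 t=17 v=4: → [12,21); WM=17
i=12 t=18 v=1: → [18,27),[12,21); WM=17
i=13 t=18 v=6: → [18,27),[12,21); WM=18
i=14 t=19 v=6: → [18,27),[12,21); WM=18
i=15 t=25 v=4: → [24,33),[18,27); WM=25; [12,21) fires=6

16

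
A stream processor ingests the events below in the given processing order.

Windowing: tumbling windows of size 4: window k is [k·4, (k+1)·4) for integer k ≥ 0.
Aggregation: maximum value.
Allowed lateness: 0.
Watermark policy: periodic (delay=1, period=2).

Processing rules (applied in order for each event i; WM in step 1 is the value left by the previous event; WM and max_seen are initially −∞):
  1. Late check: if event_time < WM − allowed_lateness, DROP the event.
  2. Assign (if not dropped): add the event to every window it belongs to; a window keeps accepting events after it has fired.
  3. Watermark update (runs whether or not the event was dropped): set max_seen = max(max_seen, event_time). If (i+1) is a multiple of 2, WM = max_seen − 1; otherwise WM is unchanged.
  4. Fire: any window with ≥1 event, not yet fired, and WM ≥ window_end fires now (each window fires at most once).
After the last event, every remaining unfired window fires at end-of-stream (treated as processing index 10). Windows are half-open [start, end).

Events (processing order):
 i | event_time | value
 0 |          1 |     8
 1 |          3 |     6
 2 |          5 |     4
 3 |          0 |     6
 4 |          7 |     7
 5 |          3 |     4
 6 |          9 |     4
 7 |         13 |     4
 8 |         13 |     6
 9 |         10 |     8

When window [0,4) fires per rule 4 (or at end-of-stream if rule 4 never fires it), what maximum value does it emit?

i=0 t=1 v=8: → [0,4); WM=−∞
i=1 t=3 v=6: → [0,4); WM=2
i=2 t=5 v=4: → [4,8); WM=2
i=3 t=0 v=6: DROP (t<2-0); WM=4; [0,4) fires=8
i=4 t=7 v=7: → [4,8); WM=4
i=5 t=3 v=4: DROP (t<4-0); WM=6
i=6 t=9 v=4: → [8,12); WM=6
i=7 t=13 v=4: → [12,16); WM=12; [4,8) fires=7 [8,12) fires=4
i=8 t=13 v=6: → [12,16); WM=12
i=9 t=10 v=8: DROP (t<12-0); WM=12

8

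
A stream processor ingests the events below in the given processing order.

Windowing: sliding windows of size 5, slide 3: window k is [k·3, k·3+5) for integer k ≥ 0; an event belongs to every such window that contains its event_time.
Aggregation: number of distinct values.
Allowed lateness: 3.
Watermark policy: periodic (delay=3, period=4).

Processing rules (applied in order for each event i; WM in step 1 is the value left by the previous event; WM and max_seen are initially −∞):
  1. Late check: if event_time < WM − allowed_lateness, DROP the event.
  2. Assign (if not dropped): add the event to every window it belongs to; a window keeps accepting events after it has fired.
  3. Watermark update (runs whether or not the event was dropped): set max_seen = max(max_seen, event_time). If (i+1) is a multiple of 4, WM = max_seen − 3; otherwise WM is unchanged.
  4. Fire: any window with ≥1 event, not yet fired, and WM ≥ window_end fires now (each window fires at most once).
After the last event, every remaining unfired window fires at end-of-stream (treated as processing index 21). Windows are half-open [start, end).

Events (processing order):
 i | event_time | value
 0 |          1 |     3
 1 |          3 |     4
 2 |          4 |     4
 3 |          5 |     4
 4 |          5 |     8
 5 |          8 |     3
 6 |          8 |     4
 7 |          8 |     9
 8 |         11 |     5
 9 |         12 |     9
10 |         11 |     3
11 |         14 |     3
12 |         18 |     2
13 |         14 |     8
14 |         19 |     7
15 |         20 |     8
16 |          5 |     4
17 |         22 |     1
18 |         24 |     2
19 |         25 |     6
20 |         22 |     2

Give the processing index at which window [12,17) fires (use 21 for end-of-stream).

i=0 t=1 v=3: → [0,5); WM=−∞
i=1 t=3 v=4: → [3,8),[0,5); WM=−∞
i=2 t=4 v=4: → [3,8),[0,5); WM=−∞
i=3 t=5 v=4: → [3,8); WM=2
i=4 t=5 v=8: → [3,8); WM=2
i=5 t=8 v=3: → [6,11); WM=2
i=6 t=8 v=4: → [6,11); WM=2
i=7 t=8 v=9: → [6,11); WM=5; [0,5) fires=2
i=8 t=11 v=5: → [9,14); WM=5
i=9 t=12 v=9: → [12,17),[9,14); WM=5
i=10 t=11 v=3: → [9,14); WM=5
i=11 t=14 v=3: → [12,17); WM=11; [3,8) fires=2 [6,11) fires=3
i=12 t=18 v=2: → [18,23),[15,20); WM=11
i=13 t=14 v=8: → [12,17); WM=11
i=14 t=19 v=7: → [18,23),[15,20); WM=11
i=15 t=20 v=8: → [18,23); WM=17; [9,14) fires=3 [12,17) fires=3
i=16 t=5 v=4: DROP (t<17-3); WM=17
i=17 t=22 v=1: → [21,26),[18,23); WM=17
i=18 t=24 v=2: → [24,29),[21,26); WM=17
i=19 t=25 v=6: → [24,29),[21,26); WM=22; [15,20) fires=2
i=20 t=22 v=2: → [21,26),[18,23); WM=22

15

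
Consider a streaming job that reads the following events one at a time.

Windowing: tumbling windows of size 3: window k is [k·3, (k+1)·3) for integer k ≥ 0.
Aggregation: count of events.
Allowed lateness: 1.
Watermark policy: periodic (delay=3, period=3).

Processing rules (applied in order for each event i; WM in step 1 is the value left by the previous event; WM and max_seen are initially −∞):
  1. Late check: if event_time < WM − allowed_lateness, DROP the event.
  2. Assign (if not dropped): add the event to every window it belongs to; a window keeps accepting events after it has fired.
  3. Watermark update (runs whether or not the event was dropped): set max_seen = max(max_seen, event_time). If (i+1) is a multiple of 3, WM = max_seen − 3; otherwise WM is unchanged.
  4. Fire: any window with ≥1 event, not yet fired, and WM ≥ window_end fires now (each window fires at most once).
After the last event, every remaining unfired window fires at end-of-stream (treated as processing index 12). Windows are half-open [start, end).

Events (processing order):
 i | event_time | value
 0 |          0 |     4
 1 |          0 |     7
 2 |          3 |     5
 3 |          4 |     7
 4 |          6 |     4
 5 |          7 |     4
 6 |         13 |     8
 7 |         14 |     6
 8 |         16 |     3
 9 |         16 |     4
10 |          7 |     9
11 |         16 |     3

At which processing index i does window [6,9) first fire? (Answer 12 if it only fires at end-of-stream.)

i=0 t=0 v=4: → [0,3); WM=−∞
i=1 t=0 v=7: → [0,3); WM=−∞
i=2 t=3 v=5: → [3,6); WM=0
i=3 t=4 v=7: → [3,6); WM=0
i=4 t=6 v=4: → [6,9); WM=0
i=5 t=7 v=4: → [6,9); WM=4; [0,3) fires=2
i=6 t=13 v=8: → [12,15); WM=4
i=7 t=14 v=6: → [12,15); WM=4
i=8 t=16 v=3: → [15,18); WM=13; [3,6) fires=2 [6,9) fires=2
i=9 t=16 v=4: → [15,18); WM=13
i=10 t=7 v=9: DROP (t<13-1); WM=13
i=11 t=16 v=3: → [15,18); WM=13

8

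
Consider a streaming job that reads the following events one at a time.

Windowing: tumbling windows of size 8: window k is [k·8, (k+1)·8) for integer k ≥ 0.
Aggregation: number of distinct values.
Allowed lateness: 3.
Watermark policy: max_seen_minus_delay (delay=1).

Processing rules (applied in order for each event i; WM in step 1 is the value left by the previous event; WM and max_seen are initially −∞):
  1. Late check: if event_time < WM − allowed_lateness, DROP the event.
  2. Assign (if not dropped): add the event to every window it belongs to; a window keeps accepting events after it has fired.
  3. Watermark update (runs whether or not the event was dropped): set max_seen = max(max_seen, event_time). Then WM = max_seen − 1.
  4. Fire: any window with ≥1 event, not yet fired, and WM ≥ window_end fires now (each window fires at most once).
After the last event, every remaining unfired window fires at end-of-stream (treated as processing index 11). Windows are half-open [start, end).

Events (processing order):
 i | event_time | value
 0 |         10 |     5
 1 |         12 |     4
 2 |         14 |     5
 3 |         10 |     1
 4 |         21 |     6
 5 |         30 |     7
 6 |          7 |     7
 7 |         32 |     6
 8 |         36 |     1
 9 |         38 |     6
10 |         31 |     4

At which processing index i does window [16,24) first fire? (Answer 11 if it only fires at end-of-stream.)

5

i=0 t=10 v=5: → [8,16); WM=9
i=1 t=12 v=4: → [8,16); WM=11
i=2 t=14 v=5: → [8,16); WM=13
i=3 t=10 v=1: → [8,16); WM=13
i=4 t=21 v=6: → [16,24); WM=20; [8,16) fires=3
i=5 t=30 v=7: → [24,32); WM=29; [16,24) fires=1
i=6 t=7 v=7: DROP (t<29-3); WM=29
i=7 t=32 v=6: → [32,40); WM=31
i=8 t=36 v=1: → [32,40); WM=35; [24,32) fires=1
i=9 t=38 v=6: → [32,40); WM=37
i=10 t=31 v=4: DROP (t<37-3); WM=37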